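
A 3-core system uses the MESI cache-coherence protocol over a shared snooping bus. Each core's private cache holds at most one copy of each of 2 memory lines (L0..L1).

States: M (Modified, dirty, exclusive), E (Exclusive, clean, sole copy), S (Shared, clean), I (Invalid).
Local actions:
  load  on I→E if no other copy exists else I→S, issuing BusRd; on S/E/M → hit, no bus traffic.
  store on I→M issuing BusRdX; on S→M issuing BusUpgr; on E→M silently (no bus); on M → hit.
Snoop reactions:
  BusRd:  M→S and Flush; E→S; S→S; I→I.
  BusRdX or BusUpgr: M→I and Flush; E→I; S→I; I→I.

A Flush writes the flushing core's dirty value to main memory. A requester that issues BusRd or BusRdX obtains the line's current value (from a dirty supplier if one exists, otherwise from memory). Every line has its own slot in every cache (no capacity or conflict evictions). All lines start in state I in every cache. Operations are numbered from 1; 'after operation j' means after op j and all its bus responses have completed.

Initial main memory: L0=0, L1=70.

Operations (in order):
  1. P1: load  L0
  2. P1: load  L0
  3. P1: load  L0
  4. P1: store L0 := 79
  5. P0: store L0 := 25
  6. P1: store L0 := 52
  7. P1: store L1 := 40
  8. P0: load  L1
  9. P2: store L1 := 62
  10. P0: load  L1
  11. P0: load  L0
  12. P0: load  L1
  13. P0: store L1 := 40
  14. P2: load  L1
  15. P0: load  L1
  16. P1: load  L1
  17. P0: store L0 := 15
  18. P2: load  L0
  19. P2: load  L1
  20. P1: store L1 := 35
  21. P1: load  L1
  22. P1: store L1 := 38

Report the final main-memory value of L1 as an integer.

memory[L1] = 40

1. P1: load  L0  bus=[BusRd]  L0: P0=I P1=E P2=I  mem[L0]=0
2. P1: load  L0  bus=[-]  L0: P0=I P1=E P2=I  mem[L0]=0
3. P1: load  L0  bus=[-]  L0: P0=I P1=E P2=I  mem[L0]=0
4. P1: store L0 := 79  bus=[-]  L0: P0=I P1=M P2=I  mem[L0]=0
5. P0: store L0 := 25  bus=[BusRdX,Flush]  L0: P0=M P1=I P2=I  mem[L0]=79
6. P1: store L0 := 52  bus=[BusRdX,Flush]  L0: P0=I P1=M P2=I  mem[L0]=25
7. P1: store L1 := 40  bus=[BusRdX]  L1: P0=I P1=M P2=I  mem[L1]=70
8. P0: load  L1  bus=[BusRd,Flush]  L1: P0=S P1=S P2=I  mem[L1]=40
9. P2: store L1 := 62  bus=[BusRdX]  L1: P0=I P1=I P2=M  mem[L1]=40
10. P0: load  L1  bus=[BusRd,Flush]  L1: P0=S P1=I P2=S  mem[L1]=62
11. P0: load  L0  bus=[BusRd,Flush]  L0: P0=S P1=S P2=I  mem[L0]=52
12. P0: load  L1  bus=[-]  L1: P0=S P1=I P2=S  mem[L1]=62
13. P0: store L1 := 40  bus=[BusUpgr]  L1: P0=M P1=I P2=I  mem[L1]=62
14. P2: load  L1  bus=[BusRd,Flush]  L1: P0=S P1=I P2=S  mem[L1]=40
15. P0: load  L1  bus=[-]  L1: P0=S P1=I P2=S  mem[L1]=40
16. P1: load  L1  bus=[BusRd]  L1: P0=S P1=S P2=S  mem[L1]=40
17. P0: store L0 := 15  bus=[BusUpgr]  L0: P0=M P1=I P2=I  mem[L0]=52
18. P2: load  L0  bus=[BusRd,Flush]  L0: P0=S P1=I P2=S  mem[L0]=15
19. P2: load  L1  bus=[-]  L1: P0=S P1=S P2=S  mem[L1]=40
20. P1: store L1 := 35  bus=[BusUpgr]  L1: P0=I P1=M P2=I  mem[L1]=40
21. P1: load  L1  bus=[-]  L1: P0=I P1=M P2=I  mem[L1]=40
22. P1: store L1 := 38  bus=[-]  L1: P0=I P1=M P2=I  mem[L1]=40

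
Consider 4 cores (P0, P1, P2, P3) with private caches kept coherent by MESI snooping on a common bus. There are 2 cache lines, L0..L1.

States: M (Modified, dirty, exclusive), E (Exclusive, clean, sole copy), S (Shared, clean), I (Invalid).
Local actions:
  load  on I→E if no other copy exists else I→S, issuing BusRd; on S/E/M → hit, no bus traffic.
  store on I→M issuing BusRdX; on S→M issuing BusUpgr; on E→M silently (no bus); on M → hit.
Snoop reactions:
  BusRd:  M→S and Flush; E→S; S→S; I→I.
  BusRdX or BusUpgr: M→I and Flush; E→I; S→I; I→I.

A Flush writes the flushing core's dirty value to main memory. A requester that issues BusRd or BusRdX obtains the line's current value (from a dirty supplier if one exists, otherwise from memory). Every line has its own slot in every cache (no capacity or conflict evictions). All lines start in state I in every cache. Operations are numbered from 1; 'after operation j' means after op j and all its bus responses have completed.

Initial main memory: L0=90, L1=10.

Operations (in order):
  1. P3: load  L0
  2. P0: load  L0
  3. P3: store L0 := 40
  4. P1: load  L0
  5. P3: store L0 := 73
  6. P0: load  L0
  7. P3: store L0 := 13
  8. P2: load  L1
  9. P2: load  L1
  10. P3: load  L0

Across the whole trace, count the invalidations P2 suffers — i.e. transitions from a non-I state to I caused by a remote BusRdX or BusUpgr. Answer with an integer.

invalidations = 0

  op1 P3: load  L0 → I/I/I/E on L0; bus BusRd; mem=90
  op2 P0: load  L0 → S/I/I/S on L0; bus BusRd; mem=90
  op3 P3: store L0 := 40 → I/I/I/M on L0; bus BusUpgr; mem=90
  op4 P1: load  L0 → I/S/I/S on L0; bus BusRd Flush; mem=40
  op5 P3: store L0 := 73 → I/I/I/M on L0; bus BusUpgr; mem=40
  op6 P0: load  L0 → S/I/I/S on L0; bus BusRd Flush; mem=73
  op7 P3: store L0 := 13 → I/I/I/M on L0; bus BusUpgr; mem=73
  op8 P2: load  L1 → I/I/E/I on L1; bus BusRd; mem=10
  op9 P2: load  L1 → I/I/E/I on L1; bus (none); mem=10
  op10 P3: load  L0 → I/I/I/M on L0; bus (none); mem=73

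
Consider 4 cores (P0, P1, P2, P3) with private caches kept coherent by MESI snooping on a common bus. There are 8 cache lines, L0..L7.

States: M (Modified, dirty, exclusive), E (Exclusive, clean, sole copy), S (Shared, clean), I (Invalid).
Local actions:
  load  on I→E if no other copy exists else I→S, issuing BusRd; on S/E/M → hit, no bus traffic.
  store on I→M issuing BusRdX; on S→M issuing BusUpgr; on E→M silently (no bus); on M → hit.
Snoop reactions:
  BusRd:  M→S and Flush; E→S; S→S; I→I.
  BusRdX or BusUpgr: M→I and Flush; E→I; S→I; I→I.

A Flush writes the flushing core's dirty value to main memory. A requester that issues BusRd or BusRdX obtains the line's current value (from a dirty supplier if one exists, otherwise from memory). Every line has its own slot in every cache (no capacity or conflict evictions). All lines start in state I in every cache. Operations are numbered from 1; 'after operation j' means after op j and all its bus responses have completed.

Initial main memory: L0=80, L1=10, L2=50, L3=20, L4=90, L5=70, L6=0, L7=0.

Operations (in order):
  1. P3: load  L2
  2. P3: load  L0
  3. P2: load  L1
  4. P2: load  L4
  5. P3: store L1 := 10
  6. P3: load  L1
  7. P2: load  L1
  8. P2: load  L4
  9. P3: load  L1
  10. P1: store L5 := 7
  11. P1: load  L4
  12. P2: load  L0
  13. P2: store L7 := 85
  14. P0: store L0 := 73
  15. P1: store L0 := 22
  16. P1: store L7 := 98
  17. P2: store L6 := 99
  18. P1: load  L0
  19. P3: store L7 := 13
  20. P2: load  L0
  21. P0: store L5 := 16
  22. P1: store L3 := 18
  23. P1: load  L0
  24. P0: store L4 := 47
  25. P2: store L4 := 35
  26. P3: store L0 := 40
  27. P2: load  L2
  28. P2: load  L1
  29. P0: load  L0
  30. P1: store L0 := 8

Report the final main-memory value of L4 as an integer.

memory[L4] = 47

  op1 P3: load  L2 → I/I/I/E on L2; bus BusRd; mem=50
  op2 P3: load  L0 → I/I/I/E on L0; bus BusRd; mem=80
  op3 P2: load  L1 → I/I/E/I on L1; bus BusRd; mem=10
  op4 P2: load  L4 → I/I/E/I on L4; bus BusRd; mem=90
  op5 P3: store L1 := 10 → I/I/I/M on L1; bus BusRdX; mem=10
  op6 P3: load  L1 → I/I/I/M on L1; bus (none); mem=10
  op7 P2: load  L1 → I/I/S/S on L1; bus BusRd Flush; mem=10
  op8 P2: load  L4 → I/I/E/I on L4; bus (none); mem=90
  op9 P3: load  L1 → I/I/S/S on L1; bus (none); mem=10
  op10 P1: store L5 := 7 → I/M/I/I on L5; bus BusRdX; mem=70
  op11 P1: load  L4 → I/S/S/I on L4; bus BusRd; mem=90
  op12 P2: load  L0 → I/I/S/S on L0; bus BusRd; mem=80
  op13 P2: store L7 := 85 → I/I/M/I on L7; bus BusRdX; mem=0
  op14 P0: store L0 := 73 → M/I/I/I on L0; bus BusRdX; mem=80
  op15 P1: store L0 := 22 → I/M/I/I on L0; bus BusRdX Flush; mem=73
  op16 P1: store L7 := 98 → I/M/I/I on L7; bus BusRdX Flush; mem=85
  op17 P2: store L6 := 99 → I/I/M/I on L6; bus BusRdX; mem=0
  op18 P1: load  L0 → I/M/I/I on L0; bus (none); mem=73
  op19 P3: store L7 := 13 → I/I/I/M on L7; bus BusRdX Flush; mem=98
  op20 P2: load  L0 → I/S/S/I on L0; bus BusRd Flush; mem=22
  op21 P0: store L5 := 16 → M/I/I/I on L5; bus BusRdX Flush; mem=7
  op22 P1: store L3 := 18 → I/M/I/I on L3; bus BusRdX; mem=20
  op23 P1: load  L0 → I/S/S/I on L0; bus (none); mem=22
  op24 P0: store L4 := 47 → M/I/I/I on L4; bus BusRdX; mem=90
  op25 P2: store L4 := 35 → I/I/M/I on L4; bus BusRdX Flush; mem=47
  op26 P3: store L0 := 40 → I/I/I/M on L0; bus BusRdX; mem=22
  op27 P2: load  L2 → I/I/S/S on L2; bus BusRd; mem=50
  op28 P2: load  L1 → I/I/S/S on L1; bus (none); mem=10
  op29 P0: load  L0 → S/I/I/S on L0; bus BusRd Flush; mem=40
  op30 P1: store L0 := 8 → I/M/I/I on L0; bus BusRdX; mem=40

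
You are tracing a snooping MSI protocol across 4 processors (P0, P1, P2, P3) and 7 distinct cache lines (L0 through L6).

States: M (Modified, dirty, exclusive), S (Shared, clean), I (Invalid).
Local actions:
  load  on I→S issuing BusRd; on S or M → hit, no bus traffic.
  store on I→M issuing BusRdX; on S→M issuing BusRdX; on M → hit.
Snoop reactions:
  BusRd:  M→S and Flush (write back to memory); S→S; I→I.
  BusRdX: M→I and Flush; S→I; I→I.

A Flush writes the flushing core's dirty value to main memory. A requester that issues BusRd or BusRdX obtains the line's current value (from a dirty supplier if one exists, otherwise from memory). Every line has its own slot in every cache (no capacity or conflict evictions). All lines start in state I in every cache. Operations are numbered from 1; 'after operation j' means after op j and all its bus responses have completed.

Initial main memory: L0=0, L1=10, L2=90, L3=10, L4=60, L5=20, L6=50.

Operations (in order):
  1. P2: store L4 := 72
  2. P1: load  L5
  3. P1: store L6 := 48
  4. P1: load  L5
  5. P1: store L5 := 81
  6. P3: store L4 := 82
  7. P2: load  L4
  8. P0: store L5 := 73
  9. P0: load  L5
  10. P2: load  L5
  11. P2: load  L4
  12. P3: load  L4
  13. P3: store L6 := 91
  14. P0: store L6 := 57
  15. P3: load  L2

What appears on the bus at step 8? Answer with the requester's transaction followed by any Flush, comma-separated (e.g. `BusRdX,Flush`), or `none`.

bus = BusRdX,Flush

1. P2: store L4 := 72  bus=[BusRdX]  L4: P0=I P1=I P2=M P3=I  mem[L4]=60
2. P1: load  L5  bus=[BusRd]  L5: P0=I P1=S P2=I P3=I  mem[L5]=20
3. P1: store L6 := 48  bus=[BusRdX]  L6: P0=I P1=M P2=I P3=I  mem[L6]=50
4. P1: load  L5  bus=[-]  L5: P0=I P1=S P2=I P3=I  mem[L5]=20
5. P1: store L5 := 81  bus=[BusRdX]  L5: P0=I P1=M P2=I P3=I  mem[L5]=20
6. P3: store L4 := 82  bus=[BusRdX,Flush]  L4: P0=I P1=I P2=I P3=M  mem[L4]=72
7. P2: load  L4  bus=[BusRd,Flush]  L4: P0=I P1=I P2=S P3=S  mem[L4]=82
8. P0: store L5 := 73  bus=[BusRdX,Flush]  L5: P0=M P1=I P2=I P3=I  mem[L5]=81
9. P0: load  L5  bus=[-]  L5: P0=M P1=I P2=I P3=I  mem[L5]=81
10. P2: load  L5  bus=[BusRd,Flush]  L5: P0=S P1=I P2=S P3=I  mem[L5]=73
11. P2: load  L4  bus=[-]  L4: P0=I P1=I P2=S P3=S  mem[L4]=82
12. P3: load  L4  bus=[-]  L4: P0=I P1=I P2=S P3=S  mem[L4]=82
13. P3: store L6 := 91  bus=[BusRdX,Flush]  L6: P0=I P1=I P2=I P3=M  mem[L6]=48
14. P0: store L6 := 57  bus=[BusRdX,Flush]  L6: P0=M P1=I P2=I P3=I  mem[L6]=91
15. P3: load  L2  bus=[BusRd]  L2: P0=I P1=I P2=I P3=S  mem[L2]=90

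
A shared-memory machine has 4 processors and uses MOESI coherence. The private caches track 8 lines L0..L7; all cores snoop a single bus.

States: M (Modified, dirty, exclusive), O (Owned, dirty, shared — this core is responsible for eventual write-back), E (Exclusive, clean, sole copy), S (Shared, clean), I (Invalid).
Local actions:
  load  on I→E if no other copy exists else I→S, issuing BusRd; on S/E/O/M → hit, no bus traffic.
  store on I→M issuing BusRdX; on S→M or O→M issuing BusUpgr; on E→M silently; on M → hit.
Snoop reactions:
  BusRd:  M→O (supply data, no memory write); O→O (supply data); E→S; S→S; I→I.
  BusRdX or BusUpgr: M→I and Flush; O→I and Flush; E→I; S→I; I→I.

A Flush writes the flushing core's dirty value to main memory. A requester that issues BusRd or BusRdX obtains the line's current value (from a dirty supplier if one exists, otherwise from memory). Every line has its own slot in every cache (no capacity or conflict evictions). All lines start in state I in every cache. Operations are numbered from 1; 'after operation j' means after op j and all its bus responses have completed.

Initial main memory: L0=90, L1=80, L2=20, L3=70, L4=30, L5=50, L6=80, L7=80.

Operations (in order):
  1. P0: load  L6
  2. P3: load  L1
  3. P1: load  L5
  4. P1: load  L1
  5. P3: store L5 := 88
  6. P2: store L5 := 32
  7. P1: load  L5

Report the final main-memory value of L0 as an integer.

memory[L0] = 90

[1] P0: load  L6 | P0:E(80), P1:I, P2:I, P3:I | bus: BusRd
[2] P3: load  L1 | P0:I, P1:I, P2:I, P3:E(80) | bus: BusRd
[3] P1: load  L5 | P0:I, P1:E(50), P2:I, P3:I | bus: BusRd
[4] P1: load  L1 | P0:I, P1:S(80), P2:I, P3:S(80) | bus: BusRd
[5] P3: store L5 := 88 | P0:I, P1:I, P2:I, P3:M(88) | bus: BusRdX
[6] P2: store L5 := 32 | P0:I, P1:I, P2:M(32), P3:I | bus: BusRdX,Flush
[7] P1: load  L5 | P0:I, P1:S(32), P2:O(32), P3:I | bus: BusRd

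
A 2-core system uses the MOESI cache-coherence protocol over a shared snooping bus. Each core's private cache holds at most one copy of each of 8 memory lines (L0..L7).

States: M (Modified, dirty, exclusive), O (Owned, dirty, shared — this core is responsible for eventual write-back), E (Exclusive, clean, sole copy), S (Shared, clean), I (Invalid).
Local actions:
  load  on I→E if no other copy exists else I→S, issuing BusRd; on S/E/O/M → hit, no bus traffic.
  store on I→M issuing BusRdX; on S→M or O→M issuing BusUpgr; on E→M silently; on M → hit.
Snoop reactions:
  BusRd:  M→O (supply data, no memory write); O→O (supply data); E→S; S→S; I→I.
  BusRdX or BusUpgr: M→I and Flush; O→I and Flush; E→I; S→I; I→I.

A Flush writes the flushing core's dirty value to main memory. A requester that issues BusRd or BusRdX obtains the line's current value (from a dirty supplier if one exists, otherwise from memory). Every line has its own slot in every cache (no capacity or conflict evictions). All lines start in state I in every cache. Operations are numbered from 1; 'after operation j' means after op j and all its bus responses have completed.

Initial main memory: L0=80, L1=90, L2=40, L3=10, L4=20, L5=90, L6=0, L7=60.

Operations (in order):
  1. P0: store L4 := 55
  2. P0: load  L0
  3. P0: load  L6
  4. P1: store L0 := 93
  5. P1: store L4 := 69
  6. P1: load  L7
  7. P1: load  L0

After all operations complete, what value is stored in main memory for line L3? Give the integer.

memory[L3] = 10

  op1 P0: store L4 := 55 → M/I on L4; bus BusRdX; mem=20
  op2 P0: load  L0 → E/I on L0; bus BusRd; mem=80
  op3 P0: load  L6 → E/I on L6; bus BusRd; mem=0
  op4 P1: store L0 := 93 → I/M on L0; bus BusRdX; mem=80
  op5 P1: store L4 := 69 → I/M on L4; bus BusRdX Flush; mem=55
  op6 P1: load  L7 → I/E on L7; bus BusRd; mem=60
  op7 P1: load  L0 → I/M on L0; bus (none); mem=80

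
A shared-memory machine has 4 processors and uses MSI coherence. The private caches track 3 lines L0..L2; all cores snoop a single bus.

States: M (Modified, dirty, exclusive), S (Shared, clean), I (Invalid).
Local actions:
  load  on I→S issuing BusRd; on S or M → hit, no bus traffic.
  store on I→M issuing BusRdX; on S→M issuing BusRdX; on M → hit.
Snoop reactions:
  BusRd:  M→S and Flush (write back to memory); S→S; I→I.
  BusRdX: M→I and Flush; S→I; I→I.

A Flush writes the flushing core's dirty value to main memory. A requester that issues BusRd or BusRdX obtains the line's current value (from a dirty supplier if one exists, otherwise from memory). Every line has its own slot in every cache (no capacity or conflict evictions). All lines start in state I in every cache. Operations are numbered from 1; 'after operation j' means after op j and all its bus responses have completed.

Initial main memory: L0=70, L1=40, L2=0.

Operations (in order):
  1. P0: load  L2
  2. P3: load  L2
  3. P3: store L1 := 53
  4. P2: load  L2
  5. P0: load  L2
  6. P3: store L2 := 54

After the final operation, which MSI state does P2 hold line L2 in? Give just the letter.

step 1: P0: load  L2  ⟶  SIII  (L2)  txn=BusRd  M[L2]=0
step 2: P3: load  L2  ⟶  SIIS  (L2)  txn=BusRd  M[L2]=0
step 3: P3: store L1 := 53  ⟶  IIIM  (L1)  txn=BusRdX  M[L1]=40
step 4: P2: load  L2  ⟶  SISS  (L2)  txn=BusRd  M[L2]=0
step 5: P0: load  L2  ⟶  SISS  (L2)  txn=∅  M[L2]=0
step 6: P3: store L2 := 54  ⟶  IIIM  (L2)  txn=BusRdX  M[L2]=0

state = I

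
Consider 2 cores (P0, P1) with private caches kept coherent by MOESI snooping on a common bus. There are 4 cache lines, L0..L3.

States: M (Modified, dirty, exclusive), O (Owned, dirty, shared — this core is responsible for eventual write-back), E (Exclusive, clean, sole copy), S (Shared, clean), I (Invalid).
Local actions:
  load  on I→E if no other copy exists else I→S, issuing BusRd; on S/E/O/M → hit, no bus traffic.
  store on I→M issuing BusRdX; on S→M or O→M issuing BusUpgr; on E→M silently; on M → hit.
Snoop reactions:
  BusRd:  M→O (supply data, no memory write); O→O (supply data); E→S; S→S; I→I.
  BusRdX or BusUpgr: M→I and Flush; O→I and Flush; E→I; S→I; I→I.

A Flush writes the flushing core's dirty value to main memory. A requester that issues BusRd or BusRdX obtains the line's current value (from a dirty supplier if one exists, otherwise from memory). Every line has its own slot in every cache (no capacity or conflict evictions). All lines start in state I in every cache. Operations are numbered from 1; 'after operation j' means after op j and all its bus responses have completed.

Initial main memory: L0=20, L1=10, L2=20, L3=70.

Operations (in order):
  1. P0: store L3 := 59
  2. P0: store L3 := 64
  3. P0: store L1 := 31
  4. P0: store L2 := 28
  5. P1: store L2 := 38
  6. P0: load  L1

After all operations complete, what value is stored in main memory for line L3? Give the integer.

  op1 P0: store L3 := 59 → M/I on L3; bus BusRdX; mem=70
  op2 P0: store L3 := 64 → M/I on L3; bus (none); mem=70
  op3 P0: store L1 := 31 → M/I on L1; bus BusRdX; mem=10
  op4 P0: store L2 := 28 → M/I on L2; bus BusRdX; mem=20
  op5 P1: store L2 := 38 → I/M on L2; bus BusRdX Flush; mem=28
  op6 P0: load  L1 → M/I on L1; bus (none); mem=10

memory[L3] = 70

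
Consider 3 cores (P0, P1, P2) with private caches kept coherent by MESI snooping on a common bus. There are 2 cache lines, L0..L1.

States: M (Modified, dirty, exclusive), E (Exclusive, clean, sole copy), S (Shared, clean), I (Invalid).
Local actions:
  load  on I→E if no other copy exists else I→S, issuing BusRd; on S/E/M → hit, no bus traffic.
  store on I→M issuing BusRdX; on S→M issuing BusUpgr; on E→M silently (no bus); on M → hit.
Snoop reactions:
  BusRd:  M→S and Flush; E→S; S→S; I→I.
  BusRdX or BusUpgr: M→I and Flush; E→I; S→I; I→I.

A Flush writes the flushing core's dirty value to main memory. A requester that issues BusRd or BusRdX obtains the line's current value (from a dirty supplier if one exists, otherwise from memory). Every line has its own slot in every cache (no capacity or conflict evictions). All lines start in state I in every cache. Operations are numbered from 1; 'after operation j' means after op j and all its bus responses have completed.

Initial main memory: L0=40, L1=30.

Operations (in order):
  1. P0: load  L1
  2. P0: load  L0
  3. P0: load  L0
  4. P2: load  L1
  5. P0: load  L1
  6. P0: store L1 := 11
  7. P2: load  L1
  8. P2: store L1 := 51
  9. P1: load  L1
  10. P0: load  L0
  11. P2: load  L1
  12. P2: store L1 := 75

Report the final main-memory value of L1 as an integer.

memory[L1] = 51

1. P0: load  L1  bus=[BusRd]  L1: P0=E P1=I P2=I  mem[L1]=30
2. P0: load  L0  bus=[BusRd]  L0: P0=E P1=I P2=I  mem[L0]=40
3. P0: load  L0  bus=[-]  L0: P0=E P1=I P2=I  mem[L0]=40
4. P2: load  L1  bus=[BusRd]  L1: P0=S P1=I P2=S  mem[L1]=30
5. P0: load  L1  bus=[-]  L1: P0=S P1=I P2=S  mem[L1]=30
6. P0: store L1 := 11  bus=[BusUpgr]  L1: P0=M P1=I P2=I  mem[L1]=30
7. P2: load  L1  bus=[BusRd,Flush]  L1: P0=S P1=I P2=S  mem[L1]=11
8. P2: store L1 := 51  bus=[BusUpgr]  L1: P0=I P1=I P2=M  mem[L1]=11
9. P1: load  L1  bus=[BusRd,Flush]  L1: P0=I P1=S P2=S  mem[L1]=51
10. P0: load  L0  bus=[-]  L0: P0=E P1=I P2=I  mem[L0]=40
11. P2: load  L1  bus=[-]  L1: P0=I P1=S P2=S  mem[L1]=51
12. P2: store L1 := 75  bus=[BusUpgr]  L1: P0=I P1=I P2=M  mem[L1]=51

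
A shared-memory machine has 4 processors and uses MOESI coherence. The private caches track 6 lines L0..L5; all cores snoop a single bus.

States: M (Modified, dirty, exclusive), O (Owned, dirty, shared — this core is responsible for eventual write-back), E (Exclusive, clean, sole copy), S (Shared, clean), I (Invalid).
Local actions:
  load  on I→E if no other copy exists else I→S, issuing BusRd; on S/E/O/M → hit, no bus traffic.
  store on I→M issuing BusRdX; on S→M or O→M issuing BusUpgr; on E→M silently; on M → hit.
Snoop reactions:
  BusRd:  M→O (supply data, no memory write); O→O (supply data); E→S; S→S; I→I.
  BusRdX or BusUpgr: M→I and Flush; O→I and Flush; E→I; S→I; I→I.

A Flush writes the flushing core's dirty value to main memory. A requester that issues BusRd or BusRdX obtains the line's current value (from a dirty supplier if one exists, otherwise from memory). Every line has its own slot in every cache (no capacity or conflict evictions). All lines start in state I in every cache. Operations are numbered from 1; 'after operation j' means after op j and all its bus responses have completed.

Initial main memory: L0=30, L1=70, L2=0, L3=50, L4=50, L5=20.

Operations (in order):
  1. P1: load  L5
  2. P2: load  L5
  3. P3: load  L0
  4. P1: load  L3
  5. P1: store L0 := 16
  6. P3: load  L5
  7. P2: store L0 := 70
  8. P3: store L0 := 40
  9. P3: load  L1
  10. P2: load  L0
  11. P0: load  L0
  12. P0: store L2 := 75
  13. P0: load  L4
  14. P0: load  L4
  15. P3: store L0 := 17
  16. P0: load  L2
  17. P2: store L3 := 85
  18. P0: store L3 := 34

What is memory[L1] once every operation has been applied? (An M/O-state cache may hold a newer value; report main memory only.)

memory[L1] = 70

1. P1: load  L5  bus=[BusRd]  L5: P0=I P1=E P2=I P3=I  mem[L5]=20
2. P2: load  L5  bus=[BusRd]  L5: P0=I P1=S P2=S P3=I  mem[L5]=20
3. P3: load  L0  bus=[BusRd]  L0: P0=I P1=I P2=I P3=E  mem[L0]=30
4. P1: load  L3  bus=[BusRd]  L3: P0=I P1=E P2=I P3=I  mem[L3]=50
5. P1: store L0 := 16  bus=[BusRdX]  L0: P0=I P1=M P2=I P3=I  mem[L0]=30
6. P3: load  L5  bus=[BusRd]  L5: P0=I P1=S P2=S P3=S  mem[L5]=20
7. P2: store L0 := 70  bus=[BusRdX,Flush]  L0: P0=I P1=I P2=M P3=I  mem[L0]=16
8. P3: store L0 := 40  bus=[BusRdX,Flush]  L0: P0=I P1=I P2=I P3=M  mem[L0]=70
9. P3: load  L1  bus=[BusRd]  L1: P0=I P1=I P2=I P3=E  mem[L1]=70
10. P2: load  L0  bus=[BusRd]  L0: P0=I P1=I P2=S P3=O  mem[L0]=70
11. P0: load  L0  bus=[BusRd]  L0: P0=S P1=I P2=S P3=O  mem[L0]=70
12. P0: store L2 := 75  bus=[BusRdX]  L2: P0=M P1=I P2=I P3=I  mem[L2]=0
13. P0: load  L4  bus=[BusRd]  L4: P0=E P1=I P2=I P3=I  mem[L4]=50
14. P0: load  L4  bus=[-]  L4: P0=E P1=I P2=I P3=I  mem[L4]=50
15. P3: store L0 := 17  bus=[BusUpgr]  L0: P0=I P1=I P2=I P3=M  mem[L0]=70
16. P0: load  L2  bus=[-]  L2: P0=M P1=I P2=I P3=I  mem[L2]=0
17. P2: store L3 := 85  bus=[BusRdX]  L3: P0=I P1=I P2=M P3=I  mem[L3]=50
18. P0: store L3 := 34  bus=[BusRdX,Flush]  L3: P0=M P1=I P2=I P3=I  mem[L3]=85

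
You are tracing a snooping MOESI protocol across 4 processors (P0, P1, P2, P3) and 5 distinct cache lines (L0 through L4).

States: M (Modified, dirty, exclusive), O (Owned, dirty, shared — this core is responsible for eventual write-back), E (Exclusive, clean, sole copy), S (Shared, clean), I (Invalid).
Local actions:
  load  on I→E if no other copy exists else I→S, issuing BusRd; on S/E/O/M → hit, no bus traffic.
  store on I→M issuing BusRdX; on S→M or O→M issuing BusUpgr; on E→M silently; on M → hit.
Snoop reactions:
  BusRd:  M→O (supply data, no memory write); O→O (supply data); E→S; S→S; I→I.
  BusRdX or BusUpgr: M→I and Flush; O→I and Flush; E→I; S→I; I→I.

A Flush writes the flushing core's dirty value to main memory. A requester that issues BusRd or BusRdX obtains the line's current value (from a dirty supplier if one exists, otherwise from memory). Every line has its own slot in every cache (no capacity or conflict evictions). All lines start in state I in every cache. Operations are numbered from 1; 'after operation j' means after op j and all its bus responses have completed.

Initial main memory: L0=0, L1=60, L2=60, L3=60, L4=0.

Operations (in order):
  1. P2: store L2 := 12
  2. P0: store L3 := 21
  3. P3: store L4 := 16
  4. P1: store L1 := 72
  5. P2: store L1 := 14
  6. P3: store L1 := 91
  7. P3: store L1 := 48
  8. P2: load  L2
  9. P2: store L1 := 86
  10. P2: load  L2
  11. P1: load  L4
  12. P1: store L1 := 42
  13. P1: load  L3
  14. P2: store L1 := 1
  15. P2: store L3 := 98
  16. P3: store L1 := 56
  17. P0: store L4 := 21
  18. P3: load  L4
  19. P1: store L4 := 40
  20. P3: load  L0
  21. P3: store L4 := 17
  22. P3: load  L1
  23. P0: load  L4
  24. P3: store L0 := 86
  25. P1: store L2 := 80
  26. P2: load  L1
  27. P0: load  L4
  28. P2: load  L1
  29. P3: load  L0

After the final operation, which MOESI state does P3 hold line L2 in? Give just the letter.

state = I

[1] P2: store L2 := 12 | P0:I, P1:I, P2:M(12), P3:I | bus: BusRdX
[2] P0: store L3 := 21 | P0:M(21), P1:I, P2:I, P3:I | bus: BusRdX
[3] P3: store L4 := 16 | P0:I, P1:I, P2:I, P3:M(16) | bus: BusRdX
[4] P1: store L1 := 72 | P0:I, P1:M(72), P2:I, P3:I | bus: BusRdX
[5] P2: store L1 := 14 | P0:I, P1:I, P2:M(14), P3:I | bus: BusRdX,Flush
[6] P3: store L1 := 91 | P0:I, P1:I, P2:I, P3:M(91) | bus: BusRdX,Flush
[7] P3: store L1 := 48 | P0:I, P1:I, P2:I, P3:M(48) | bus: none
[8] P2: load  L2 | P0:I, P1:I, P2:M(12), P3:I | bus: none
[9] P2: store L1 := 86 | P0:I, P1:I, P2:M(86), P3:I | bus: BusRdX,Flush
[10] P2: load  L2 | P0:I, P1:I, P2:M(12), P3:I | bus: none
[11] P1: load  L4 | P0:I, P1:S(16), P2:I, P3:O(16) | bus: BusRd
[12] P1: store L1 := 42 | P0:I, P1:M(42), P2:I, P3:I | bus: BusRdX,Flush
[13] P1: load  L3 | P0:O(21), P1:S(21), P2:I, P3:I | bus: BusRd
[14] P2: store L1 := 1 | P0:I, P1:I, P2:M(1), P3:I | bus: BusRdX,Flush
[15] P2: store L3 := 98 | P0:I, P1:I, P2:M(98), P3:I | bus: BusRdX,Flush
[16] P3: store L1 := 56 | P0:I, P1:I, P2:I, P3:M(56) | bus: BusRdX,Flush
[17] P0: store L4 := 21 | P0:M(21), P1:I, P2:I, P3:I | bus: BusRdX,Flush
[18] P3: load  L4 | P0:O(21), P1:I, P2:I, P3:S(21) | bus: BusRd
[19] P1: store L4 := 40 | P0:I, P1:M(40), P2:I, P3:I | bus: BusRdX,Flush
[20] P3: load  L0 | P0:I, P1:I, P2:I, P3:E(0) | bus: BusRd
[21] P3: store L4 := 17 | P0:I, P1:I, P2:I, P3:M(17) | bus: BusRdX,Flush
[22] P3: load  L1 | P0:I, P1:I, P2:I, P3:M(56) | bus: none
[23] P0: load  L4 | P0:S(17), P1:I, P2:I, P3:O(17) | bus: BusRd
[24] P3: store L0 := 86 | P0:I, P1:I, P2:I, P3:M(86) | bus: none
[25] P1: store L2 := 80 | P0:I, P1:M(80), P2:I, P3:I | bus: BusRdX,Flush
[26] P2: load  L1 | P0:I, P1:I, P2:S(56), P3:O(56) | bus: BusRd
[27] P0: load  L4 | P0:S(17), P1:I, P2:I, P3:O(17) | bus: none
[28] P2: load  L1 | P0:I, P1:I, P2:S(56), P3:O(56) | bus: none
[29] P3: load  L0 | P0:I, P1:I, P2:I, P3:M(86) | bus: none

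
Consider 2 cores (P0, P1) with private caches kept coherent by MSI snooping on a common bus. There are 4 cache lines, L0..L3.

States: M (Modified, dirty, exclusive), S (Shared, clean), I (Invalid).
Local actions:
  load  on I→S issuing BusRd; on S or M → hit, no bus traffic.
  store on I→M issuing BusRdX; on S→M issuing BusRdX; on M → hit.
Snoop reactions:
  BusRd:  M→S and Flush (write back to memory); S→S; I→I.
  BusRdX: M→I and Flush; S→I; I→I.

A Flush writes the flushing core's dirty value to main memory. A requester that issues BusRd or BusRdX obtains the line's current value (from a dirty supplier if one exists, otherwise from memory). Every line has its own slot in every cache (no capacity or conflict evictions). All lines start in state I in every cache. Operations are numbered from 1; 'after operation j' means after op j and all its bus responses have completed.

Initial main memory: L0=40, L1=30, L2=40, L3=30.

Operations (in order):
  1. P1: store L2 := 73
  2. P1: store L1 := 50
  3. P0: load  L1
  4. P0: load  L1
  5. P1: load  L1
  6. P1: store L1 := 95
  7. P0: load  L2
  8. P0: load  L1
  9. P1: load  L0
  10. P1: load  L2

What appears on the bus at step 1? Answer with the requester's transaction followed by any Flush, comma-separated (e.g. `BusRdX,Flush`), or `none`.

step 1: P1: store L2 := 73  ⟶  IM  (L2)  txn=BusRdX  M[L2]=40
step 2: P1: store L1 := 50  ⟶  IM  (L1)  txn=BusRdX  M[L1]=30
step 3: P0: load  L1  ⟶  SS  (L1)  txn=BusRd+Flush  M[L1]=50
step 4: P0: load  L1  ⟶  SS  (L1)  txn=∅  M[L1]=50
step 5: P1: load  L1  ⟶  SS  (L1)  txn=∅  M[L1]=50
step 6: P1: store L1 := 95  ⟶  IM  (L1)  txn=BusRdX  M[L1]=50
step 7: P0: load  L2  ⟶  SS  (L2)  txn=BusRd+Flush  M[L2]=73
step 8: P0: load  L1  ⟶  SS  (L1)  txn=BusRd+Flush  M[L1]=95
step 9: P1: load  L0  ⟶  IS  (L0)  txn=BusRd  M[L0]=40
step 10: P1: load  L2  ⟶  SS  (L2)  txn=∅  M[L2]=73

bus = BusRdX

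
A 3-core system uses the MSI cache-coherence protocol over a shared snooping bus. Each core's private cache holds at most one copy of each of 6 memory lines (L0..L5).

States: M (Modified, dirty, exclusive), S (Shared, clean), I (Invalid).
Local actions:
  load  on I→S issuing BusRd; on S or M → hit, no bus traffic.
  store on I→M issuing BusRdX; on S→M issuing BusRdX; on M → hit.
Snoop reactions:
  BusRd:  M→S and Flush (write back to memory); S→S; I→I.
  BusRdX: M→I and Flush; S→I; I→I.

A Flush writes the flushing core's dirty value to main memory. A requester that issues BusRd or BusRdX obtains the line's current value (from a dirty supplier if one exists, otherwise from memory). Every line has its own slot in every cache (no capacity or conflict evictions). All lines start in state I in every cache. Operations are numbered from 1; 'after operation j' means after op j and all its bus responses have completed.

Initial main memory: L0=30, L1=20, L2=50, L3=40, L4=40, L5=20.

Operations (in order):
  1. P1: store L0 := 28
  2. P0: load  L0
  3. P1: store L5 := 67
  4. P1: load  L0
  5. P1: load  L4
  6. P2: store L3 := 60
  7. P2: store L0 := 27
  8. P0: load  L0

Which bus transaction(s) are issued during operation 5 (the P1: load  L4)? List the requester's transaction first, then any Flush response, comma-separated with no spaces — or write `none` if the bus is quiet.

1. P1: store L0 := 28  bus=[BusRdX]  L0: P0=I P1=M P2=I  mem[L0]=30
2. P0: load  L0  bus=[BusRd,Flush]  L0: P0=S P1=S P2=I  mem[L0]=28
3. P1: store L5 := 67  bus=[BusRdX]  L5: P0=I P1=M P2=I  mem[L5]=20
4. P1: load  L0  bus=[-]  L0: P0=S P1=S P2=I  mem[L0]=28
5. P1: load  L4  bus=[BusRd]  L4: P0=I P1=S P2=I  mem[L4]=40
6. P2: store L3 := 60  bus=[BusRdX]  L3: P0=I P1=I P2=M  mem[L3]=40
7. P2: store L0 := 27  bus=[BusRdX]  L0: P0=I P1=I P2=M  mem[L0]=28
8. P0: load  L0  bus=[BusRd,Flush]  L0: P0=S P1=I P2=S  mem[L0]=27

bus = BusRd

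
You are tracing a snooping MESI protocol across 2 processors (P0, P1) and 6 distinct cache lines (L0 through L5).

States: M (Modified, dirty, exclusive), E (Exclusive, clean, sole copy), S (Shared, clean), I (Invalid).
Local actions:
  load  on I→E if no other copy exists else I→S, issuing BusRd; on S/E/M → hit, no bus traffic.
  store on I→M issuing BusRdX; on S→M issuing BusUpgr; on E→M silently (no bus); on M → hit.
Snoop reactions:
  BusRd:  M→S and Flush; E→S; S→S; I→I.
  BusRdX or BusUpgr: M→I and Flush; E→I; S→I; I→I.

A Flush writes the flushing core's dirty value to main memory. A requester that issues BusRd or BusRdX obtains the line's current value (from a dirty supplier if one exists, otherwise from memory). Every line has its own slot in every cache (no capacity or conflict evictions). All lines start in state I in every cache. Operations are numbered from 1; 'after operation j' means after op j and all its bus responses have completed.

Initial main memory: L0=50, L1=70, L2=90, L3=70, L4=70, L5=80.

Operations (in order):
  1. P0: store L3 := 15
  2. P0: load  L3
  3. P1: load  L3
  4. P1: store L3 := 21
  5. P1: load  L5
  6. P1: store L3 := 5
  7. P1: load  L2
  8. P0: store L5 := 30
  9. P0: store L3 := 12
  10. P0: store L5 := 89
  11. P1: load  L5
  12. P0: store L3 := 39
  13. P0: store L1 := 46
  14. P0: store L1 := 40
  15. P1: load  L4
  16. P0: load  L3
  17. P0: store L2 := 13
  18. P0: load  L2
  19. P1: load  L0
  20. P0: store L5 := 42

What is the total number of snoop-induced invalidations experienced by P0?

invalidations = 1

1. P0: store L3 := 15  bus=[BusRdX]  L3: P0=M P1=I  mem[L3]=70
2. P0: load  L3  bus=[-]  L3: P0=M P1=I  mem[L3]=70
3. P1: load  L3  bus=[BusRd,Flush]  L3: P0=S P1=S  mem[L3]=15
4. P1: store L3 := 21  bus=[BusUpgr]  L3: P0=I P1=M  mem[L3]=15
5. P1: load  L5  bus=[BusRd]  L5: P0=I P1=E  mem[L5]=80
6. P1: store L3 := 5  bus=[-]  L3: P0=I P1=M  mem[L3]=15
7. P1: load  L2  bus=[BusRd]  L2: P0=I P1=E  mem[L2]=90
8. P0: store L5 := 30  bus=[BusRdX]  L5: P0=M P1=I  mem[L5]=80
9. P0: store L3 := 12  bus=[BusRdX,Flush]  L3: P0=M P1=I  mem[L3]=5
10. P0: store L5 := 89  bus=[-]  L5: P0=M P1=I  mem[L5]=80
11. P1: load  L5  bus=[BusRd,Flush]  L5: P0=S P1=S  mem[L5]=89
12. P0: store L3 := 39  bus=[-]  L3: P0=M P1=I  mem[L3]=5
13. P0: store L1 := 46  bus=[BusRdX]  L1: P0=M P1=I  mem[L1]=70
14. P0: store L1 := 40  bus=[-]  L1: P0=M P1=I  mem[L1]=70
15. P1: load  L4  bus=[BusRd]  L4: P0=I P1=E  mem[L4]=70
16. P0: load  L3  bus=[-]  L3: P0=M P1=I  mem[L3]=5
17. P0: store L2 := 13  bus=[BusRdX]  L2: P0=M P1=I  mem[L2]=90
18. P0: load  L2  bus=[-]  L2: P0=M P1=I  mem[L2]=90
19. P1: load  L0  bus=[BusRd]  L0: P0=I P1=E  mem[L0]=50
20. P0: store L5 := 42  bus=[BusUpgr]  L5: P0=M P1=I  mem[L5]=89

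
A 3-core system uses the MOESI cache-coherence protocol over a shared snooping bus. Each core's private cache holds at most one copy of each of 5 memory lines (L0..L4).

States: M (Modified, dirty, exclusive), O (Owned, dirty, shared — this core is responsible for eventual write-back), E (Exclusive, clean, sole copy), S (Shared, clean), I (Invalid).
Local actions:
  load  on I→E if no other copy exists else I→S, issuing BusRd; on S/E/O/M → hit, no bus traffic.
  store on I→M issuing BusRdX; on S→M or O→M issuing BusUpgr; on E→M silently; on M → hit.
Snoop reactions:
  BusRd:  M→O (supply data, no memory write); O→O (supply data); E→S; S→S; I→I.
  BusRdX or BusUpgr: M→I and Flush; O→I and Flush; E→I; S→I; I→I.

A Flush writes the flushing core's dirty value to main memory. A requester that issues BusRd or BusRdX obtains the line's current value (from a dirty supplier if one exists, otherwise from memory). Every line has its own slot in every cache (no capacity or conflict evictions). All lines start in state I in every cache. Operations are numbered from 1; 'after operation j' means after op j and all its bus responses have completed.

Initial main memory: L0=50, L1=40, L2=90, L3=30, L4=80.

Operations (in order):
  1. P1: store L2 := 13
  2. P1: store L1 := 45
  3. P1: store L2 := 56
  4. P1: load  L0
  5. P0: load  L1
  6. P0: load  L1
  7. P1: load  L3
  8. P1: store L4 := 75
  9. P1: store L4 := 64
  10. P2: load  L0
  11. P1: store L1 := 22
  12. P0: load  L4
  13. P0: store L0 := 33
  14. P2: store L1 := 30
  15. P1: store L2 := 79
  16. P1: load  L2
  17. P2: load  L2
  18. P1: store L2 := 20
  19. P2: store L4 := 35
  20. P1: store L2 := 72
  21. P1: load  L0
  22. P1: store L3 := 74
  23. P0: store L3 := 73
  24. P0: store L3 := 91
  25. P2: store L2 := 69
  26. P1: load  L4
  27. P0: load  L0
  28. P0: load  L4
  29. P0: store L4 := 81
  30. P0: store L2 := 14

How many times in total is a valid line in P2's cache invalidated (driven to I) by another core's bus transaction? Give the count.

invalidations = 4

1. P1: store L2 := 13  bus=[BusRdX]  L2: P0=I P1=M P2=I  mem[L2]=90
2. P1: store L1 := 45  bus=[BusRdX]  L1: P0=I P1=M P2=I  mem[L1]=40
3. P1: store L2 := 56  bus=[-]  L2: P0=I P1=M P2=I  mem[L2]=90
4. P1: load  L0  bus=[BusRd]  L0: P0=I P1=E P2=I  mem[L0]=50
5. P0: load  L1  bus=[BusRd]  L1: P0=S P1=O P2=I  mem[L1]=40
6. P0: load  L1  bus=[-]  L1: P0=S P1=O P2=I  mem[L1]=40
7. P1: load  L3  bus=[BusRd]  L3: P0=I P1=E P2=I  mem[L3]=30
8. P1: store L4 := 75  bus=[BusRdX]  L4: P0=I P1=M P2=I  mem[L4]=80
9. P1: store L4 := 64  bus=[-]  L4: P0=I P1=M P2=I  mem[L4]=80
10. P2: load  L0  bus=[BusRd]  L0: P0=I P1=S P2=S  mem[L0]=50
11. P1: store L1 := 22  bus=[BusUpgr]  L1: P0=I P1=M P2=I  mem[L1]=40
12. P0: load  L4  bus=[BusRd]  L4: P0=S P1=O P2=I  mem[L4]=80
13. P0: store L0 := 33  bus=[BusRdX]  L0: P0=M P1=I P2=I  mem[L0]=50
14. P2: store L1 := 30  bus=[BusRdX,Flush]  L1: P0=I P1=I P2=M  mem[L1]=22
15. P1: store L2 := 79  bus=[-]  L2: P0=I P1=M P2=I  mem[L2]=90
16. P1: load  L2  bus=[-]  L2: P0=I P1=M P2=I  mem[L2]=90
17. P2: load  L2  bus=[BusRd]  L2: P0=I P1=O P2=S  mem[L2]=90
18. P1: store L2 := 20  bus=[BusUpgr]  L2: P0=I P1=M P2=I  mem[L2]=90
19. P2: store L4 := 35  bus=[BusRdX,Flush]  L4: P0=I P1=I P2=M  mem[L4]=64
20. P1: store L2 := 72  bus=[-]  L2: P0=I P1=M P2=I  mem[L2]=90
21. P1: load  L0  bus=[BusRd]  L0: P0=O P1=S P2=I  mem[L0]=50
22. P1: store L3 := 74  bus=[-]  L3: P0=I P1=M P2=I  mem[L3]=30
23. P0: store L3 := 73  bus=[BusRdX,Flush]  L3: P0=M P1=I P2=I  mem[L3]=74
24. P0: store L3 := 91  bus=[-]  L3: P0=M P1=I P2=I  mem[L3]=74
25. P2: store L2 := 69  bus=[BusRdX,Flush]  L2: P0=I P1=I P2=M  mem[L2]=72
26. P1: load  L4  bus=[BusRd]  L4: P0=I P1=S P2=O  mem[L4]=64
27. P0: load  L0  bus=[-]  L0: P0=O P1=S P2=I  mem[L0]=50
28. P0: load  L4  bus=[BusRd]  L4: P0=S P1=S P2=O  mem[L4]=64
29. P0: store L4 := 81  bus=[BusUpgr,Flush]  L4: P0=M P1=I P2=I  mem[L4]=35
30. P0: store L2 := 14  bus=[BusRdX,Flush]  L2: P0=M P1=I P2=I  mem[L2]=69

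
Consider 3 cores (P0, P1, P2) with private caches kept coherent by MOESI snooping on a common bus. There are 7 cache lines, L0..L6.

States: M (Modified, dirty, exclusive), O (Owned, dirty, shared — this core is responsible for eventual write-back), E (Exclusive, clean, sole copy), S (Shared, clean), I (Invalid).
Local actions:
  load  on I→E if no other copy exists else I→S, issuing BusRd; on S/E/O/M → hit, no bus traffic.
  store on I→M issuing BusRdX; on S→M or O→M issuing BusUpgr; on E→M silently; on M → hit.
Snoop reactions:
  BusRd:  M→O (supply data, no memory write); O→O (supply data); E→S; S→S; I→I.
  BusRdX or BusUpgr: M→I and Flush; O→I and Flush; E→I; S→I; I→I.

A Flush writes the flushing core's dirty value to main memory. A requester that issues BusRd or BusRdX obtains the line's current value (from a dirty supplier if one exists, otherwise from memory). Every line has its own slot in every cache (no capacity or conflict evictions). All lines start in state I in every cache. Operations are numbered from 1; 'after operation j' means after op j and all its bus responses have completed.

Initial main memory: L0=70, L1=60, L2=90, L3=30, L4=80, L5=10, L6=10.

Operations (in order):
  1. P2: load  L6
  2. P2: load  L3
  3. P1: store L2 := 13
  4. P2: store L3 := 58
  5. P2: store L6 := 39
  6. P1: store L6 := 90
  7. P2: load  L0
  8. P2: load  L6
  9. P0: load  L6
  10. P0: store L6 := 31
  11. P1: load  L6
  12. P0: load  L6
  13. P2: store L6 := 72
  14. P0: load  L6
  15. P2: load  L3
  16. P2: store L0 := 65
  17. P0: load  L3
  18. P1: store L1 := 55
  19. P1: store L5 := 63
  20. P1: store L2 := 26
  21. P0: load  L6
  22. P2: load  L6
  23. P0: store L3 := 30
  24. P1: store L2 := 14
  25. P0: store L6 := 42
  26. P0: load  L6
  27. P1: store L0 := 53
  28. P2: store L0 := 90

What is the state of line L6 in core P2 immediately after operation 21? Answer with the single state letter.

state = O

[1] P2: load  L6 | P0:I, P1:I, P2:E(10) | bus: BusRd
[2] P2: load  L3 | P0:I, P1:I, P2:E(30) | bus: BusRd
[3] P1: store L2 := 13 | P0:I, P1:M(13), P2:I | bus: BusRdX
[4] P2: store L3 := 58 | P0:I, P1:I, P2:M(58) | bus: none
[5] P2: store L6 := 39 | P0:I, P1:I, P2:M(39) | bus: none
[6] P1: store L6 := 90 | P0:I, P1:M(90), P2:I | bus: BusRdX,Flush
[7] P2: load  L0 | P0:I, P1:I, P2:E(70) | bus: BusRd
[8] P2: load  L6 | P0:I, P1:O(90), P2:S(90) | bus: BusRd
[9] P0: load  L6 | P0:S(90), P1:O(90), P2:S(90) | bus: BusRd
[10] P0: store L6 := 31 | P0:M(31), P1:I, P2:I | bus: BusUpgr,Flush
[11] P1: load  L6 | P0:O(31), P1:S(31), P2:I | bus: BusRd
[12] P0: load  L6 | P0:O(31), P1:S(31), P2:I | bus: none
[13] P2: store L6 := 72 | P0:I, P1:I, P2:M(72) | bus: BusRdX,Flush
[14] P0: load  L6 | P0:S(72), P1:I, P2:O(72) | bus: BusRd
[15] P2: load  L3 | P0:I, P1:I, P2:M(58) | bus: none
[16] P2: store L0 := 65 | P0:I, P1:I, P2:M(65) | bus: none
[17] P0: load  L3 | P0:S(58), P1:I, P2:O(58) | bus: BusRd
[18] P1: store L1 := 55 | P0:I, P1:M(55), P2:I | bus: BusRdX
[19] P1: store L5 := 63 | P0:I, P1:M(63), P2:I | bus: BusRdX
[20] P1: store L2 := 26 | P0:I, P1:M(26), P2:I | bus: none
[21] P0: load  L6 | P0:S(72), P1:I, P2:O(72) | bus: none
[22] P2: load  L6 | P0:S(72), P1:I, P2:O(72) | bus: none
[23] P0: store L3 := 30 | P0:M(30), P1:I, P2:I | bus: BusUpgr,Flush
[24] P1: store L2 := 14 | P0:I, P1:M(14), P2:I | bus: none
[25] P0: store L6 := 42 | P0:M(42), P1:I, P2:I | bus: BusUpgr,Flush
[26] P0: load  L6 | P0:M(42), P1:I, P2:I | bus: none
[27] P1: store L0 := 53 | P0:I, P1:M(53), P2:I | bus: BusRdX,Flush
[28] P2: store L0 := 90 | P0:I, P1:I, P2:M(90) | bus: BusRdX,Flush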